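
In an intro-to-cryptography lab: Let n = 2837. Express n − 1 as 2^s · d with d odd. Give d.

Halving: 2836 → 1418 → 709; 709 is odd.
So 2836 = 2^2 · 709.

709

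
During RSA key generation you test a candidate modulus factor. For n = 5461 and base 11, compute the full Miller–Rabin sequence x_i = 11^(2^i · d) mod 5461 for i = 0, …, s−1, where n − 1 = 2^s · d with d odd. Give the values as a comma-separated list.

1162, 1377

n − 1 = 5460 = 2^2 · 1365, so s = 2 and d = 1365.
x_0 = 11^1365 mod 5461 = 1162.
x_1 = 1162^2 mod 5461 = 1377.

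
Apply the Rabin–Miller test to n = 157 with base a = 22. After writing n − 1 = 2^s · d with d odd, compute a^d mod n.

129

n − 1 = 156 = 2^2 · 39, so s = 2 and d = 39.
22^39 mod 157 = 129.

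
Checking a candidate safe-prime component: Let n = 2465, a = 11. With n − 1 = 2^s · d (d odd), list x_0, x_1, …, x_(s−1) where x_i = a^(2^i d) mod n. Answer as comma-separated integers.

n − 1 = 2464 = 2^5 · 77, so s = 5 and d = 77.
x_0 = 11^77 mod 2465 = 1061.
x_1 = 1061^2 mod 2465 = 1681.
x_2 = 1681^2 mod 2465 = 871.
x_3 = 871^2 mod 2465 = 1886.
x_4 = 1886^2 mod 2465 = 1.

1061, 1681, 871, 1886, 1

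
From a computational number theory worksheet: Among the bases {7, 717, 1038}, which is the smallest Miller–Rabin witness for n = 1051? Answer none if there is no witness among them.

n − 1 = 1050 = 2^1 · 525, so s = 1 and d = 525.
Base 7: x_0 = 7^525 mod 1051 = 1050. x_0 = 1050 ≡ −1, so 7 is not a witness.
Base 717: x_0 = 717^525 mod 1051 = 1050. x_0 = 1050 ≡ −1, so 717 is not a witness.
Base 1038: x_0 = 1038^525 mod 1051 = 1. x_0 = 1, so 1038 is not a witness.
No listed base is a witness for 1051.

none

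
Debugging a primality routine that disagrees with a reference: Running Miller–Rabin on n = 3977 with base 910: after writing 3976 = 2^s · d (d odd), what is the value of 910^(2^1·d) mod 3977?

3489

n − 1 = 3976 = 2^3 · 497, so s = 3 and d = 497.
Repeated squaring mod 3977: 910^1 ≡ 910, 910^2 ≡ 884, 910^4 ≡ 1964, 910^8 ≡ 3583, 910^16 ≡ 133, 910^32 ≡ 1781, 910^64 ≡ 2292, 910^128 ≡ 3624, 910^256 ≡ 1322.
497 = 256 + 128 + 64 + 32 + 16 + 1, so 910^497 ≡ 1322·3624·2292·1781·133·910 ≡ 1720 (mod 3977).
x_0 = 1720.
x_1 = 1720^2 mod 3977 = 3489.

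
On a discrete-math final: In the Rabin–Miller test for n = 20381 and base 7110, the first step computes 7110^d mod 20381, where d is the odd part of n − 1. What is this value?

19651

n − 1 = 20380 = 2^2 · 5095, so s = 2 and d = 5095.
7110^5095 mod 20381 = 19651.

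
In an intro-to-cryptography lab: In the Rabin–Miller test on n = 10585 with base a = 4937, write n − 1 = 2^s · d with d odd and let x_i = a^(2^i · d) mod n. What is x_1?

8759

n − 1 = 10584 = 2^3 · 1323, so s = 3 and d = 1323.
x_0 = 4937^1323 mod 10585 = 8933.
x_1 = 8933^2 mod 10585 = 8759.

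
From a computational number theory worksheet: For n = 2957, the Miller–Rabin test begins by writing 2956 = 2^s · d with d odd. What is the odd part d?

739

Halving: 2956 → 1478 → 739; 739 is odd.
So 2956 = 2^2 · 739.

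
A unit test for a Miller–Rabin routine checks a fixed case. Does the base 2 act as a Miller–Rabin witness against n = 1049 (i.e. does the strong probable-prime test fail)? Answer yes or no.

no

n − 1 = 1048 = 2^3 · 131, so s = 3 and d = 131.
Repeated squaring mod 1049: 2^1 ≡ 2, 2^2 ≡ 4, 2^4 ≡ 16, 2^8 ≡ 256, 2^16 ≡ 498, 2^32 ≡ 440, 2^64 ≡ 584, 2^128 ≡ 131.
131 = 128 + 2 + 1, so 2^131 ≡ 131·4·2 ≡ 1048 (mod 1049).
x_0 = 2^131 mod 1049 = 1048.
x_0 = 1048 ≡ −1, so 2 is not a witness.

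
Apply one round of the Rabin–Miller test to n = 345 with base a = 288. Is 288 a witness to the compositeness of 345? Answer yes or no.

yes

n − 1 = 344 = 2^3 · 43, so s = 3 and d = 43.
x_0 = 288^43 mod 345 = 117.
x_0 is neither 1 nor 344, so continue squaring.
x_1 = 117^2 mod 345 = 234.
x_2 = 234^2 mod 345 = 246.
Reached i = s−1 = 2 without hitting −1: 288 is a Miller–Rabin witness and 345 is composite.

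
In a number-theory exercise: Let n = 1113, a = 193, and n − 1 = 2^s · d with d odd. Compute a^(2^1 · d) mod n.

184

n − 1 = 1112 = 2^3 · 139, so s = 3 and d = 139.
x_0 = 193^139 mod 1113 = 949.
x_1 = 949^2 mod 1113 = 184.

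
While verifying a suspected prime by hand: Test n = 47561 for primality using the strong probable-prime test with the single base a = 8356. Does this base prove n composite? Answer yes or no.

n − 1 = 47560 = 2^3 · 5945, so s = 3 and d = 5945.
x_0 = 8356^5945 mod 47561 = 27231.
x_0 is neither 1 nor 47560, so continue squaring.
x_1 = 27231^2 mod 47561 = 3810.
x_2 = 3810^2 mod 47561 = 9995.
Reached i = s−1 = 2 without hitting −1: 8356 is a Miller–Rabin witness and 47561 is composite.

yes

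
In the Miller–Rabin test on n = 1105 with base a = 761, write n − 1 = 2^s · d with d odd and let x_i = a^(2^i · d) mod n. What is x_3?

1

n − 1 = 1104 = 2^4 · 69, so s = 4 and d = 69.
By repeated squaring, 761^69 ≡ 931 (mod 1105).
x_0 = 931.
x_1 = 931^2 mod 1105 = 441.
x_2 = 441^2 mod 1105 = 1.
x_3 = 1^2 mod 1105 = 1.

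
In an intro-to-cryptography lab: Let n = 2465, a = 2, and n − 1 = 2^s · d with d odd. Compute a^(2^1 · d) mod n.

1449

n − 1 = 2464 = 2^5 · 77, so s = 5 and d = 77.
x_0 = 2^77 mod 2465 = 1902.
x_1 = 1902^2 mod 2465 = 1449.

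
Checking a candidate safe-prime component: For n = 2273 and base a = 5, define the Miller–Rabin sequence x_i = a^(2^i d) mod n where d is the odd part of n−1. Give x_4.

2272

n − 1 = 2272 = 2^5 · 71, so s = 5 and d = 71.
x_0 = 5^71 mod 2273 = 780.
x_1 = 780^2 mod 2273 = 1509.
x_2 = 1509^2 mod 2273 = 1808.
x_3 = 1808^2 mod 2273 = 290.
x_4 = 290^2 mod 2273 = 2272.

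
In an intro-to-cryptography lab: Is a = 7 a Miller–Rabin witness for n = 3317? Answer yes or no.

n − 1 = 3316 = 2^2 · 829, so s = 2 and d = 829.
x_0 = 7^829 mod 3317 = 603.
x_0 is neither 1 nor 3316, so continue squaring.
x_1 = 603^2 mod 3317 = 2056.
Reached i = s−1 = 1 without hitting −1: 7 is a Miller–Rabin witness and 3317 is composite.

yes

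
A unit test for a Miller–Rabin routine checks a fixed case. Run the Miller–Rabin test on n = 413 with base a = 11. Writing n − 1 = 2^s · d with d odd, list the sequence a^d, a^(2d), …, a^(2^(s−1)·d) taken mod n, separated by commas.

165, 380

n − 1 = 412 = 2^2 · 103, so s = 2 and d = 103.
x_0 = 11^103 mod 413 = 165.
x_1 = 165^2 mod 413 = 380.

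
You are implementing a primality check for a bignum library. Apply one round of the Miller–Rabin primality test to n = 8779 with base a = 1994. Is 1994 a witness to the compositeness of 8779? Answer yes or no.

n − 1 = 8778 = 2^1 · 4389, so s = 1 and d = 4389.
x_0 = 1994^4389 mod 8779 = 1.
x_0 = 1, so 1994 is not a witness.

no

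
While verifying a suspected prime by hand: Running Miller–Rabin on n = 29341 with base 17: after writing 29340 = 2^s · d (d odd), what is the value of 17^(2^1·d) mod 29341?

n − 1 = 29340 = 2^2 · 7335, so s = 2 and d = 7335.
Repeated squaring mod 29341: 17^1 ≡ 17, 17^2 ≡ 289, 17^4 ≡ 24839, 17^8 ≡ 22714, 17^16 ≡ 22993, 17^32 ≡ 11911, 17^64 ≡ 8186, 17^128 ≡ 25093, 17^256 ≡ 789, 17^512 ≡ 6360, 17^1024 ≡ 17702, 17^2048 ≡ 28265, 17^4096 ≡ 13477.
7335 = 4096 + 2048 + 1024 + 128 + 32 + 4 + 2 + 1, so 17^7335 ≡ 13477·28265·17702·25093·11911·24839·289·17 ≡ 23230 (mod 29341).
x_0 = 23230.
x_1 = 23230^2 mod 29341 = 22569.

22569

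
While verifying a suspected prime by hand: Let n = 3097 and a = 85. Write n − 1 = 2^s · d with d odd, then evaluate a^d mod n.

1

n − 1 = 3096 = 2^3 · 387, so s = 3 and d = 387.
85^387 mod 3097 = 1.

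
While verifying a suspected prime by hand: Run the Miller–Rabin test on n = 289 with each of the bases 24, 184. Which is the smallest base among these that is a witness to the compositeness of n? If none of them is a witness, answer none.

n − 1 = 288 = 2^5 · 9, so s = 5 and d = 9.
Base 24: x_0 = 24^9 mod 289 = 95. x_0 is neither 1 nor 288, so continue squaring. x_1 = 95^2 mod 289 = 66. x_2 = 66^2 mod 289 = 21. x_3 = 21^2 mod 289 = 152. x_4 = 152^2 mod 289 = 273. Reached i = s−1 = 4 without hitting −1: 24 is a Miller–Rabin witness and 289 is composite.
Base 184: x_0 = 184^9 mod 289 = 20. x_0 is neither 1 nor 288, so continue squaring. x_1 = 20^2 mod 289 = 111. x_2 = 111^2 mod 289 = 183. x_3 = 183^2 mod 289 = 254. x_4 = 254^2 mod 289 = 69. Reached i = s−1 = 4 without hitting −1: 184 is a Miller–Rabin witness and 289 is composite.
The smallest witness among the given bases is 24.

24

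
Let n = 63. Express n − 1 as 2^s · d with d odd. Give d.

31

Halving: 62 → 31; 31 is odd.
So 62 = 2^1 · 31.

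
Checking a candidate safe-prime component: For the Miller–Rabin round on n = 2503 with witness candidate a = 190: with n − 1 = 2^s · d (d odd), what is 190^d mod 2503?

2502

n − 1 = 2502 = 2^1 · 1251, so s = 1 and d = 1251.
190^1251 mod 2503 = 2502.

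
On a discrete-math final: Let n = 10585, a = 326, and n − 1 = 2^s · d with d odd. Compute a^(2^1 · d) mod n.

4061

n − 1 = 10584 = 2^3 · 1323, so s = 3 and d = 1323.
x_0 = 326^1323 mod 10585 = 7541.
x_1 = 7541^2 mod 10585 = 4061.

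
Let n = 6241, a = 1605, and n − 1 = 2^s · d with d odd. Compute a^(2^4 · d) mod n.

3872

n − 1 = 6240 = 2^5 · 195, so s = 5 and d = 195.
x_0 = 1605^195 mod 6241 = 633.
x_1 = 633^2 mod 6241 = 1265.
x_2 = 1265^2 mod 6241 = 2529.
x_3 = 2529^2 mod 6241 = 5057.
x_4 = 5057^2 mod 6241 = 3872.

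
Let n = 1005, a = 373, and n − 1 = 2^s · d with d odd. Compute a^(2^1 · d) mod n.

n − 1 = 1004 = 2^2 · 251, so s = 2 and d = 251.
x_0 = 373^251 mod 1005 = 97.
x_1 = 97^2 mod 1005 = 364.

364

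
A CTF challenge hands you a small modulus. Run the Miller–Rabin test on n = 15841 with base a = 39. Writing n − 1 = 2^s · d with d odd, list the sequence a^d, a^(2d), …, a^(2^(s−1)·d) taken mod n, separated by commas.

5643, 3039, 218, 1, 1

n − 1 = 15840 = 2^5 · 495, so s = 5 and d = 495.
x_0 = 39^495 mod 15841 = 5643.
x_1 = 5643^2 mod 15841 = 3039.
x_2 = 3039^2 mod 15841 = 218.
x_3 = 218^2 mod 15841 = 1.
x_4 = 1^2 mod 15841 = 1.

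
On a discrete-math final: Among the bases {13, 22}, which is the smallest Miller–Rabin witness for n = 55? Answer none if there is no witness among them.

13

n − 1 = 54 = 2^1 · 27, so s = 1 and d = 27.
Base 13: x_0 = 13^27 mod 55 = 7. x_0 ∉ {1, 54} and s = 1, so 13 is a Miller–Rabin witness and 55 is composite.
Base 22: x_0 = 22^27 mod 55 = 33. x_0 ∉ {1, 54} and s = 1, so 22 is a Miller–Rabin witness and 55 is composite.
The smallest witness among the given bases is 13.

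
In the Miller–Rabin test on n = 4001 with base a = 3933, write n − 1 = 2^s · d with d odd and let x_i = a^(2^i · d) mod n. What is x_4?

n − 1 = 4000 = 2^5 · 125, so s = 5 and d = 125.
Repeated squaring mod 4001: 3933^1 ≡ 3933, 3933^2 ≡ 623, 3933^4 ≡ 32, 3933^8 ≡ 1024, 3933^16 ≡ 314, 3933^32 ≡ 2572, 3933^64 ≡ 1531.
125 = 64 + 32 + 16 + 8 + 4 + 1, so 3933^125 ≡ 1531·2572·314·1024·32·3933 ≡ 828 (mod 4001).
x_0 = 828.
x_1 = 828^2 mod 4001 = 1413.
x_2 = 1413^2 mod 4001 = 70.
x_3 = 70^2 mod 4001 = 899.
x_4 = 899^2 mod 4001 = 4000.

4000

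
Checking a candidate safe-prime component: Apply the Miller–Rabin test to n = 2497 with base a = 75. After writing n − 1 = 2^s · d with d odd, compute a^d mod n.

n − 1 = 2496 = 2^6 · 39, so s = 6 and d = 39.
Repeated squaring mod 2497: 75^1 ≡ 75, 75^2 ≡ 631, 75^4 ≡ 1138, 75^8 ≡ 1598, 75^16 ≡ 1670, 75^32 ≡ 2248.
39 = 32 + 4 + 2 + 1, so 75^39 ≡ 2248·1138·631·75 ≡ 1886 (mod 2497).

1886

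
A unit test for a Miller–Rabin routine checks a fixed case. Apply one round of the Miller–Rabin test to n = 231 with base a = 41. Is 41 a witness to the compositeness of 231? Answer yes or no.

n − 1 = 230 = 2^1 · 115, so s = 1 and d = 115.
x_0 = 41^115 mod 231 = 230.
x_0 = 230 ≡ −1, so 41 is not a witness.

no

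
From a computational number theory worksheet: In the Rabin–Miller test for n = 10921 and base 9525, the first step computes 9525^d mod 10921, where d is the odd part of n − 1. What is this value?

n − 1 = 10920 = 2^3 · 1365, so s = 3 and d = 1365.
Repeated squaring mod 10921: 9525^1 ≡ 9525, 9525^2 ≡ 4878, 9525^4 ≡ 8946, 9525^8 ≡ 1828, 9525^16 ≡ 10679, 9525^32 ≡ 3959, 9525^64 ≡ 2046, 9525^128 ≡ 3373, 9525^256 ≡ 8368, 9525^512 ≡ 8893, 9525^1024 ≡ 6488.
1365 = 1024 + 256 + 64 + 16 + 4 + 1, so 9525^1365 ≡ 6488·8368·2046·10679·8946·9525 ≡ 10457 (mod 10921).

10457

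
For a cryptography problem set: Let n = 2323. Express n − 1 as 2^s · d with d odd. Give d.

1161

Halving: 2322 → 1161; 1161 is odd.
So 2322 = 2^1 · 1161.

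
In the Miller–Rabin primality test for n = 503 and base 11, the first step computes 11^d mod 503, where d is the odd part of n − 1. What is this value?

1

n − 1 = 502 = 2^1 · 251, so s = 1 and d = 251.
11^251 mod 503 = 1.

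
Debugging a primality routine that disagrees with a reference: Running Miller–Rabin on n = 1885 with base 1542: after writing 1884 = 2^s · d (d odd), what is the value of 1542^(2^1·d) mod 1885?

n − 1 = 1884 = 2^2 · 471, so s = 2 and d = 471.
By repeated squaring, 1542^471 ≡ 1773 (mod 1885).
x_0 = 1773.
x_1 = 1773^2 mod 1885 = 1234.

1234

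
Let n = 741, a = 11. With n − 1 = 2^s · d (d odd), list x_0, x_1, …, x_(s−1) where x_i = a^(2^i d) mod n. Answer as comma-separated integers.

254, 49

n − 1 = 740 = 2^2 · 185, so s = 2 and d = 185.
x_0 = 11^185 mod 741 = 254.
x_1 = 254^2 mod 741 = 49.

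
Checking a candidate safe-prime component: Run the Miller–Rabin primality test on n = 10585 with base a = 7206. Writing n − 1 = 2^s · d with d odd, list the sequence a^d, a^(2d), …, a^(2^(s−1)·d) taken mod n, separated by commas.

n − 1 = 10584 = 2^3 · 1323, so s = 3 and d = 1323.
x_0 = 7206^1323 mod 10585 = 4536.
x_1 = 4536^2 mod 10585 = 8641.
x_2 = 8641^2 mod 10585 = 291.

4536, 8641, 291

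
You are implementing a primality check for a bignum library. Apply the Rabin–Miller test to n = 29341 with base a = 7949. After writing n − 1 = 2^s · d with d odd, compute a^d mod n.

23057

n − 1 = 29340 = 2^2 · 7335, so s = 2 and d = 7335.
7949^7335 mod 29341 = 23057.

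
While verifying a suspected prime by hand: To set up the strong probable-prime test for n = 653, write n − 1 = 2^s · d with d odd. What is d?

Halving: 652 → 326 → 163; 163 is odd.
So 652 = 2^2 · 163.

163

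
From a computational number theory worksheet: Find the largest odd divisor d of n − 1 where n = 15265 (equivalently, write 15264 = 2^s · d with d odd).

Halving: 15264 → 7632 → 3816 → 1908 → 954 → 477; 477 is odd.
So 15264 = 2^5 · 477.

477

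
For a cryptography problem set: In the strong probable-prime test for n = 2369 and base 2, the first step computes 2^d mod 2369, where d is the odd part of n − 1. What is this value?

1810

n − 1 = 2368 = 2^6 · 37, so s = 6 and d = 37.
Repeated squaring mod 2369: 2^1 ≡ 2, 2^2 ≡ 4, 2^4 ≡ 16, 2^8 ≡ 256, 2^16 ≡ 1573, 2^32 ≡ 1093.
37 = 32 + 4 + 1, so 2^37 ≡ 1093·16·2 ≡ 1810 (mod 2369).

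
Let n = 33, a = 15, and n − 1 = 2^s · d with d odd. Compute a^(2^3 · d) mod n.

9

n − 1 = 32 = 2^5 · 1, so s = 5 and d = 1.
x_0 = 15^1 mod 33 = 15.
x_1 = 15^2 mod 33 = 27.
x_2 = 27^2 mod 33 = 3.
x_3 = 3^2 mod 33 = 9.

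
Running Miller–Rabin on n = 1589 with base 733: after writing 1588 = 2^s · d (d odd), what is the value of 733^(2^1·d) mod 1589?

1040

n − 1 = 1588 = 2^2 · 397, so s = 2 and d = 397.
x_0 = 733^397 mod 1589 = 313.
x_1 = 313^2 mod 1589 = 1040.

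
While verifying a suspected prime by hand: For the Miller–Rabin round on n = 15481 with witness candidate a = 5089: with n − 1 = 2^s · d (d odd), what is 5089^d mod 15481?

3002

n − 1 = 15480 = 2^3 · 1935, so s = 3 and d = 1935.
Repeated squaring mod 15481: 5089^1 ≡ 5089, 5089^2 ≡ 13689, 5089^4 ≡ 6697, 5089^8 ≡ 1352, 5089^16 ≡ 1146, 5089^32 ≡ 12912, 5089^64 ≡ 4855, 5089^128 ≡ 8943, 5089^256 ≡ 2403, 5089^512 ≡ 15477, 5089^1024 ≡ 16.
1935 = 1024 + 512 + 256 + 128 + 8 + 4 + 2 + 1, so 5089^1935 ≡ 16·15477·2403·8943·1352·6697·13689·5089 ≡ 3002 (mod 15481).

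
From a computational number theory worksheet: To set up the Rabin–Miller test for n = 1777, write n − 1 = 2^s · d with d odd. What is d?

111

Halving: 1776 → 888 → 444 → 222 → 111; 111 is odd.
So 1776 = 2^4 · 111.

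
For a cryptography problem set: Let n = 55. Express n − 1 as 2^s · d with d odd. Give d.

27

Halving: 54 → 27; 27 is odd.
So 54 = 2^1 · 27.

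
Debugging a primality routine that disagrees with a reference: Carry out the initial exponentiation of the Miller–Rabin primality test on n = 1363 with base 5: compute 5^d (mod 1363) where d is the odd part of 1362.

n − 1 = 1362 = 2^1 · 681, so s = 1 and d = 681.
5^681 mod 1363 = 584.

584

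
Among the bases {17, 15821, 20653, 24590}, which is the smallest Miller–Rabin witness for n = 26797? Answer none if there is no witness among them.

17

n − 1 = 26796 = 2^2 · 6699, so s = 2 and d = 6699.
Base 17: x_0 = 17^6699 mod 26797 = 234. x_0 is neither 1 nor 26796, so continue squaring. x_1 = 234^2 mod 26797 = 1162. Reached i = s−1 = 1 without hitting −1: 17 is a Miller–Rabin witness and 26797 is composite.
Base 15821: x_0 = 15821^6699 mod 26797 = 3938. x_0 is neither 1 nor 26796, so continue squaring. x_1 = 3938^2 mod 26797 = 19178. Reached i = s−1 = 1 without hitting −1: 15821 is a Miller–Rabin witness and 26797 is composite.
Base 20653: x_0 = 20653^6699 mod 26797 = 1289. x_0 is neither 1 nor 26796, so continue squaring. x_1 = 1289^2 mod 26797 = 107. Reached i = s−1 = 1 without hitting −1: 20653 is a Miller–Rabin witness and 26797 is composite.
Base 24590: x_0 = 24590^6699 mod 26797 = 1162. x_0 is neither 1 nor 26796, so continue squaring. x_1 = 1162^2 mod 26797 = 10394. Reached i = s−1 = 1 without hitting −1: 24590 is a Miller–Rabin witness and 26797 is composite.
The smallest witness among the given bases is 17.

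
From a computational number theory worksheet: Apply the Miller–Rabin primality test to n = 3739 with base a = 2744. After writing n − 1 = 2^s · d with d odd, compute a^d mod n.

n − 1 = 3738 = 2^1 · 1869, so s = 1 and d = 1869.
Repeated squaring mod 3739: 2744^1 ≡ 2744, 2744^2 ≡ 2929, 2744^4 ≡ 1775, 2744^8 ≡ 2387, 2744^16 ≡ 3272, 2744^32 ≡ 1227, 2744^64 ≡ 2451, 2744^128 ≡ 2567, 2744^256 ≡ 1371, 2744^512 ≡ 2663, 2744^1024 ≡ 2425.
1869 = 1024 + 512 + 256 + 64 + 8 + 4 + 1, so 2744^1869 ≡ 2425·2663·1371·2451·2387·1775·2744 ≡ 1 (mod 3739).

1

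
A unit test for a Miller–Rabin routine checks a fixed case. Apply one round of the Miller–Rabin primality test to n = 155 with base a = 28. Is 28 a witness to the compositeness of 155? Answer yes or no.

n − 1 = 154 = 2^1 · 77, so s = 1 and d = 77.
Repeated squaring mod 155: 28^1 ≡ 28, 28^2 ≡ 9, 28^4 ≡ 81, 28^8 ≡ 51, 28^16 ≡ 121, 28^32 ≡ 71, 28^64 ≡ 81.
77 = 64 + 8 + 4 + 1, so 28^77 ≡ 81·51·81·28 ≡ 133 (mod 155).
x_0 = 28^77 mod 155 = 133.
x_0 ∉ {1, 154} and s = 1, so 28 is a Miller–Rabin witness and 155 is composite.

yes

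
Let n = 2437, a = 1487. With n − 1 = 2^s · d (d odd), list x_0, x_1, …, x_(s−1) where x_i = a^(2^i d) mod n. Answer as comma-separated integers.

n − 1 = 2436 = 2^2 · 609, so s = 2 and d = 609.
x_0 = 1487^609 mod 2437 = 2039.
x_1 = 2039^2 mod 2437 = 2436.

2039, 2436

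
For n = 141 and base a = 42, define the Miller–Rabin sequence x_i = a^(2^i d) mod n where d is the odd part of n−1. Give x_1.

n − 1 = 140 = 2^2 · 35, so s = 2 and d = 35.
Repeated squaring mod 141: 42^1 ≡ 42, 42^2 ≡ 72, 42^4 ≡ 108, 42^8 ≡ 102, 42^16 ≡ 111, 42^32 ≡ 54.
35 = 32 + 2 + 1, so 42^35 ≡ 54·72·42 ≡ 18 (mod 141).
x_0 = 18.
x_1 = 18^2 mod 141 = 42.

42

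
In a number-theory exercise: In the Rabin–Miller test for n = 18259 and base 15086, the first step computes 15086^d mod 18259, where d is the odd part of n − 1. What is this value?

n − 1 = 18258 = 2^1 · 9129, so s = 1 and d = 9129.
15086^9129 mod 18259 = 10982.

10982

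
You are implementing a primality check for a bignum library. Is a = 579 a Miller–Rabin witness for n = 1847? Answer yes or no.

n − 1 = 1846 = 2^1 · 923, so s = 1 and d = 923.
x_0 = 579^923 mod 1847 = 1.
x_0 = 1, so 579 is not a witness.

no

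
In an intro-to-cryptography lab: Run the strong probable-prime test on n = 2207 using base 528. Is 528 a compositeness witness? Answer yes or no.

no

n − 1 = 2206 = 2^1 · 1103, so s = 1 and d = 1103.
Repeated squaring mod 2207: 528^1 ≡ 528, 528^2 ≡ 702, 528^4 ≡ 643, 528^8 ≡ 740, 528^16 ≡ 264, 528^32 ≡ 1279, 528^64 ≡ 454, 528^128 ≡ 865, 528^256 ≡ 52, 528^512 ≡ 497, 528^1024 ≡ 2032.
1103 = 1024 + 64 + 8 + 4 + 2 + 1, so 528^1103 ≡ 2032·454·740·643·702·528 ≡ 1 (mod 2207).
x_0 = 528^1103 mod 2207 = 1.
x_0 = 1, so 528 is not a witness.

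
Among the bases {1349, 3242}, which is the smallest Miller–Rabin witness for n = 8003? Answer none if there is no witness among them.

n − 1 = 8002 = 2^1 · 4001, so s = 1 and d = 4001.
Base 1349: x_0 = 1349^4001 mod 8003 = 3757. x_0 ∉ {1, 8002} and s = 1, so 1349 is a Miller–Rabin witness and 8003 is composite.
Base 3242: x_0 = 3242^4001 mod 8003 = 1064. x_0 ∉ {1, 8002} and s = 1, so 3242 is a Miller–Rabin witness and 8003 is composite.
The smallest witness among the given bases is 1349.

1349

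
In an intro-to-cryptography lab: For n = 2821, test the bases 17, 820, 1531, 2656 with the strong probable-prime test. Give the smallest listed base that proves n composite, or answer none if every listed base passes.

none

n − 1 = 2820 = 2^2 · 705, so s = 2 and d = 705.
Base 17: x_0 = 17^705 mod 2821 = 2820. x_0 = 2820 ≡ −1, so 17 is not a witness.
Base 820: x_0 = 820^705 mod 2821 = 1. x_0 = 1, so 820 is not a witness.
Base 1531: x_0 = 1531^705 mod 2821 = 2820. x_0 = 2820 ≡ −1, so 1531 is not a witness.
Base 2656: x_0 = 2656^705 mod 2821 = 2820. x_0 = 2820 ≡ −1, so 2656 is not a witness.
No listed base is a witness for 2821.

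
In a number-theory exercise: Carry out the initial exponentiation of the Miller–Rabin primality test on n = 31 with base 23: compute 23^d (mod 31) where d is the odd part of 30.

n − 1 = 30 = 2^1 · 15, so s = 1 and d = 15.
Repeated squaring mod 31: 23^1 ≡ 23, 23^2 ≡ 2, 23^4 ≡ 4, 23^8 ≡ 16.
15 = 8 + 4 + 2 + 1, so 23^15 ≡ 16·4·2·23 ≡ 30 (mod 31).

30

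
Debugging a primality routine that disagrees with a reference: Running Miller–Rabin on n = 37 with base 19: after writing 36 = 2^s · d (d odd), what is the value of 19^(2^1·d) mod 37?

36

n − 1 = 36 = 2^2 · 9, so s = 2 and d = 9.
x_0 = 19^9 mod 37 = 6.
x_1 = 6^2 mod 37 = 36.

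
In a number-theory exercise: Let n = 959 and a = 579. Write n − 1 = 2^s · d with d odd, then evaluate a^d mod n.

n − 1 = 958 = 2^1 · 479, so s = 1 and d = 479.
579^479 mod 959 = 486.

486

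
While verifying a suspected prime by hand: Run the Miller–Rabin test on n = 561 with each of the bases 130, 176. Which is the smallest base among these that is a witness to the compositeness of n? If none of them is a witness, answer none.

130

n − 1 = 560 = 2^4 · 35, so s = 4 and d = 35.
Base 130: x_0 = 130^35 mod 561 = 430. x_0 is neither 1 nor 560, so continue squaring. x_1 = 430^2 mod 561 = 331. x_2 = 331^2 mod 561 = 166. x_3 = 166^2 mod 561 = 67. Reached i = s−1 = 3 without hitting −1: 130 is a Miller–Rabin witness and 561 is composite.
Base 176: x_0 = 176^35 mod 561 = 539. x_0 is neither 1 nor 560, so continue squaring. x_1 = 539^2 mod 561 = 484. x_2 = 484^2 mod 561 = 319. x_3 = 319^2 mod 561 = 220. Reached i = s−1 = 3 without hitting −1: 176 is a Miller–Rabin witness and 561 is composite.
The smallest witness among the given bases is 130.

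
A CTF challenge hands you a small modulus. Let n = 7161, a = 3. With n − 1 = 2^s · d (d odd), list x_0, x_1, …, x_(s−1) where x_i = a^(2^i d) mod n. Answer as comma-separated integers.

6051, 408, 1761

n − 1 = 7160 = 2^3 · 895, so s = 3 and d = 895.
x_0 = 3^895 mod 7161 = 6051.
x_1 = 6051^2 mod 7161 = 408.
x_2 = 408^2 mod 7161 = 1761.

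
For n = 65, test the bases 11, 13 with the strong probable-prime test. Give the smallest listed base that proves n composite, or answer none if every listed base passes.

n − 1 = 64 = 2^6 · 1, so s = 6 and d = 1.
Base 11: x_0 = 11^1 mod 65 = 11. x_0 is neither 1 nor 64, so continue squaring. x_1 = 11^2 mod 65 = 56. x_2 = 56^2 mod 65 = 16. x_3 = 16^2 mod 65 = 61. x_4 = 61^2 mod 65 = 16. x_5 = 16^2 mod 65 = 61. Reached i = s−1 = 5 without hitting −1: 11 is a Miller–Rabin witness and 65 is composite.
Base 13: x_0 = 13^1 mod 65 = 13. x_0 is neither 1 nor 64, so continue squaring. x_1 = 13^2 mod 65 = 39. x_2 = 39^2 mod 65 = 26. x_3 = 26^2 mod 65 = 26. x_4 = 26^2 mod 65 = 26. x_5 = 26^2 mod 65 = 26. Reached i = s−1 = 5 without hitting −1: 13 is a Miller–Rabin witness and 65 is composite.
The smallest witness among the given bases is 11.

11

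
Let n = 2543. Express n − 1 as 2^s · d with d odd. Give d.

Halving: 2542 → 1271; 1271 is odd.
So 2542 = 2^1 · 1271.

1271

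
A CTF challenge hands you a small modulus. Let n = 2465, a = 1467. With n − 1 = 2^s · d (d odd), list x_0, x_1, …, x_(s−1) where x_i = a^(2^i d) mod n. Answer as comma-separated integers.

887, 434, 1016, 1886, 1

n − 1 = 2464 = 2^5 · 77, so s = 5 and d = 77.
x_0 = 1467^77 mod 2465 = 887.
x_1 = 887^2 mod 2465 = 434.
x_2 = 434^2 mod 2465 = 1016.
x_3 = 1016^2 mod 2465 = 1886.
x_4 = 1886^2 mod 2465 = 1.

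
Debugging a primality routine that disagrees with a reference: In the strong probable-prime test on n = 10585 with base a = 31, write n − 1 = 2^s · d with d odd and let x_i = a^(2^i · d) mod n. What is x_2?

291

n − 1 = 10584 = 2^3 · 1323, so s = 3 and d = 1323.
x_0 = 31^1323 mod 10585 = 4536.
x_1 = 4536^2 mod 10585 = 8641.
x_2 = 8641^2 mod 10585 = 291.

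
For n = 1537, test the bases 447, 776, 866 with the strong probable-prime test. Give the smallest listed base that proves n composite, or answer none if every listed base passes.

776

n − 1 = 1536 = 2^9 · 3, so s = 9 and d = 3.
Base 447: x_0 = 447^3 mod 1537 = 1090. x_0 is neither 1 nor 1536, so continue squaring. x_1 = 1090^2 mod 1537 = 1536. x_1 ≡ −1, so 447 is not a witness.
Base 776: x_0 = 776^3 mod 1537 = 614. x_0 is neither 1 nor 1536, so continue squaring. x_1 = 614^2 mod 1537 = 431. x_2 = 431^2 mod 1537 = 1321. x_3 = 1321^2 mod 1537 = 546. x_4 = 546^2 mod 1537 = 1475. x_5 = 1475^2 mod 1537 = 770. x_6 = 770^2 mod 1537 = 1155. x_7 = 1155^2 mod 1537 = 1446. x_8 = 1446^2 mod 1537 = 596. Reached i = s−1 = 8 without hitting −1: 776 is a Miller–Rabin witness and 1537 is composite.
Base 866: x_0 = 866^3 mod 1537 = 1009. x_0 is neither 1 nor 1536, so continue squaring. x_1 = 1009^2 mod 1537 = 587. x_2 = 587^2 mod 1537 = 281. x_3 = 281^2 mod 1537 = 574. x_4 = 574^2 mod 1537 = 558. x_5 = 558^2 mod 1537 = 890. x_6 = 890^2 mod 1537 = 545. x_7 = 545^2 mod 1537 = 384. x_8 = 384^2 mod 1537 = 1441. Reached i = s−1 = 8 without hitting −1: 866 is a Miller–Rabin witness and 1537 is composite.
The smallest witness among the given bases is 776.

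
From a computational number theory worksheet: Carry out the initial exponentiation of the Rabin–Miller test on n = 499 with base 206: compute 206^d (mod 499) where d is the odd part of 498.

498

n − 1 = 498 = 2^1 · 249, so s = 1 and d = 249.
By repeated squaring, 206^249 ≡ 498 (mod 499).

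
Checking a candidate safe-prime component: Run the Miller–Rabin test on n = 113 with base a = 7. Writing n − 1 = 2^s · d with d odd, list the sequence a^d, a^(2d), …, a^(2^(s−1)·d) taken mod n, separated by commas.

112, 1, 1, 1

n − 1 = 112 = 2^4 · 7, so s = 4 and d = 7.
x_0 = 7^7 mod 113 = 112.
x_1 = 112^2 mod 113 = 1.
x_2 = 1^2 mod 113 = 1.
x_3 = 1^2 mod 113 = 1.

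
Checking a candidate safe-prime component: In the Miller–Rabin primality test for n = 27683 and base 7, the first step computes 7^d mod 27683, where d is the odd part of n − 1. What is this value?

n − 1 = 27682 = 2^1 · 13841, so s = 1 and d = 13841.
7^13841 mod 27683 = 15458.

15458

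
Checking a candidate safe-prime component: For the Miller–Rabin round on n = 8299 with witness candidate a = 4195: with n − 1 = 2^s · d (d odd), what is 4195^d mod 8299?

n − 1 = 8298 = 2^1 · 4149, so s = 1 and d = 4149.
4195^4149 mod 8299 = 2615.

2615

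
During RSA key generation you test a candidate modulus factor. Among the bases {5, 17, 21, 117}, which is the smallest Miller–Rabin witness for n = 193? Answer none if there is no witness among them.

n − 1 = 192 = 2^6 · 3, so s = 6 and d = 3.
Base 5: x_0 = 5^3 mod 193 = 125. x_0 is neither 1 nor 192, so continue squaring. x_1 = 125^2 mod 193 = 185. x_2 = 185^2 mod 193 = 64. x_3 = 64^2 mod 193 = 43. x_4 = 43^2 mod 193 = 112. x_5 = 112^2 mod 193 = 192. x_5 ≡ −1, so 5 is not a witness.
Base 17: x_0 = 17^3 mod 193 = 88. x_0 is neither 1 nor 192, so continue squaring. x_1 = 88^2 mod 193 = 24. x_2 = 24^2 mod 193 = 190. x_3 = 190^2 mod 193 = 9. x_4 = 9^2 mod 193 = 81. x_5 = 81^2 mod 193 = 192. x_5 ≡ −1, so 17 is not a witness.
Base 21: x_0 = 21^3 mod 193 = 190. x_0 is neither 1 nor 192, so continue squaring. x_1 = 190^2 mod 193 = 9. x_2 = 9^2 mod 193 = 81. x_3 = 81^2 mod 193 = 192. x_3 ≡ −1, so 21 is not a witness.
Base 117: x_0 = 117^3 mod 193 = 99. x_0 is neither 1 nor 192, so continue squaring. x_1 = 99^2 mod 193 = 151. x_2 = 151^2 mod 193 = 27. x_3 = 27^2 mod 193 = 150. x_4 = 150^2 mod 193 = 112. x_5 = 112^2 mod 193 = 192. x_5 ≡ −1, so 117 is not a witness.
No listed base is a witness for 193.

none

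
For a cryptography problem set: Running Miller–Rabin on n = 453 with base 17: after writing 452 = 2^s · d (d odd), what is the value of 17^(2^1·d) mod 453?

n − 1 = 452 = 2^2 · 113, so s = 2 and d = 113.
Repeated squaring mod 453: 17^1 ≡ 17, 17^2 ≡ 289, 17^4 ≡ 169, 17^8 ≡ 22, 17^16 ≡ 31, 17^32 ≡ 55, 17^64 ≡ 307.
113 = 64 + 32 + 16 + 1, so 17^113 ≡ 307·55·31·17 ≡ 116 (mod 453).
x_0 = 116.
x_1 = 116^2 mod 453 = 319.

319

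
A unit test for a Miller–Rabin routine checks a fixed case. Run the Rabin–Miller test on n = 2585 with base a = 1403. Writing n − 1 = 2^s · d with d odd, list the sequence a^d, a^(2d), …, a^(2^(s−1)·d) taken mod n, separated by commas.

557, 49, 2401

n − 1 = 2584 = 2^3 · 323, so s = 3 and d = 323.
x_0 = 1403^323 mod 2585 = 557.
x_1 = 557^2 mod 2585 = 49.
x_2 = 49^2 mod 2585 = 2401.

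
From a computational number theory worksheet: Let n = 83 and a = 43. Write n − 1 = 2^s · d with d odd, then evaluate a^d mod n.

n − 1 = 82 = 2^1 · 41, so s = 1 and d = 41.
43^41 mod 83 = 82.

82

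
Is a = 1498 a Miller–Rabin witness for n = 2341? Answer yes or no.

n − 1 = 2340 = 2^2 · 585, so s = 2 and d = 585.
x_0 = 1498^585 mod 2341 = 153.
x_0 is neither 1 nor 2340, so continue squaring.
x_1 = 153^2 mod 2341 = 2340.
x_1 ≡ −1, so 1498 is not a witness.

no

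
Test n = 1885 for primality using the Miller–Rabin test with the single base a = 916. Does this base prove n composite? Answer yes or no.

yes

n − 1 = 1884 = 2^2 · 471, so s = 2 and d = 471.
x_0 = 916^471 mod 1885 = 476.
x_0 is neither 1 nor 1884, so continue squaring.
x_1 = 476^2 mod 1885 = 376.
Reached i = s−1 = 1 without hitting −1: 916 is a Miller–Rabin witness and 1885 is composite.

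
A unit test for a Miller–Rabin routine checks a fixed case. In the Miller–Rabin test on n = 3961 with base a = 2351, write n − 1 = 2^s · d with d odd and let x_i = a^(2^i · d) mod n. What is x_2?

n − 1 = 3960 = 2^3 · 495, so s = 3 and d = 495.
Repeated squaring mod 3961: 2351^1 ≡ 2351, 2351^2 ≡ 1606, 2351^4 ≡ 625, 2351^8 ≡ 2447, 2351^16 ≡ 2738, 2351^32 ≡ 2432, 2351^64 ≡ 851, 2351^128 ≡ 3299, 2351^256 ≡ 2534.
495 = 256 + 128 + 64 + 32 + 8 + 4 + 2 + 1, so 2351^495 ≡ 2534·3299·851·2432·2447·625·1606·2351 ≡ 3866 (mod 3961).
x_0 = 3866.
x_1 = 3866^2 mod 3961 = 1103.
x_2 = 1103^2 mod 3961 = 582.

582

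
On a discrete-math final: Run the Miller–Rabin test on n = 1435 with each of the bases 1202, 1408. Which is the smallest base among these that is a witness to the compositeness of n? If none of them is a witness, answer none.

1202

n − 1 = 1434 = 2^1 · 717, so s = 1 and d = 717.
Base 1202: x_0 = 1202^717 mod 1435 = 832. x_0 ∉ {1, 1434} and s = 1, so 1202 is a Miller–Rabin witness and 1435 is composite.
Base 1408: x_0 = 1408^717 mod 1435 = 1093. x_0 ∉ {1, 1434} and s = 1, so 1408 is a Miller–Rabin witness and 1435 is composite.
The smallest witness among the given bases is 1202.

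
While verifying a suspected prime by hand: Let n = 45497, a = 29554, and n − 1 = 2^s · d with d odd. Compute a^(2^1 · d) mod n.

n − 1 = 45496 = 2^3 · 5687, so s = 3 and d = 5687.
x_0 = 29554^5687 mod 45497 = 31771.
x_1 = 31771^2 mod 45497 = 45496.

45496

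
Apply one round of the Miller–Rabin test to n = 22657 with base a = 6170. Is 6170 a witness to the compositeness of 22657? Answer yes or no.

n − 1 = 22656 = 2^7 · 177, so s = 7 and d = 177.
x_0 = 6170^177 mod 22657 = 13686.
x_0 is neither 1 nor 22656, so continue squaring.
x_1 = 13686^2 mod 22657 = 1177.
x_2 = 1177^2 mod 22657 = 3252.
x_3 = 3252^2 mod 22657 = 17342.
x_4 = 17342^2 mod 22657 = 18603.
x_5 = 18603^2 mod 22657 = 8591.
x_6 = 8591^2 mod 22657 = 11432.
Reached i = s−1 = 6 without hitting −1: 6170 is a Miller–Rabin witness and 22657 is composite.

yes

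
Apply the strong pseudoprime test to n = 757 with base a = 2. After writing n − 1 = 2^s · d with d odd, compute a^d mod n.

87

n − 1 = 756 = 2^2 · 189, so s = 2 and d = 189.
2^189 mod 757 = 87.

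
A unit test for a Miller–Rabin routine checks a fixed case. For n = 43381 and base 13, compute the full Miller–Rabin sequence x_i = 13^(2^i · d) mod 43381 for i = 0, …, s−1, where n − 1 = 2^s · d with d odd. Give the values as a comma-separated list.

n − 1 = 43380 = 2^2 · 10845, so s = 2 and d = 10845.
x_0 = 13^10845 mod 43381 = 8827.
x_1 = 8827^2 mod 43381 = 3653.

8827, 3653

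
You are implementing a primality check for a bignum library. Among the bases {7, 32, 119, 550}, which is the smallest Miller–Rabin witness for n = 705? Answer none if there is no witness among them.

7

n − 1 = 704 = 2^6 · 11, so s = 6 and d = 11.
Base 7: x_0 = 7^11 mod 705 = 553. x_0 is neither 1 nor 704, so continue squaring. x_1 = 553^2 mod 705 = 544. x_2 = 544^2 mod 705 = 541. x_3 = 541^2 mod 705 = 106. x_4 = 106^2 mod 705 = 661. x_5 = 661^2 mod 705 = 526. Reached i = s−1 = 5 without hitting −1: 7 is a Miller–Rabin witness and 705 is composite.
Base 32: x_0 = 32^11 mod 705 = 653. x_0 is neither 1 nor 704, so continue squaring. x_1 = 653^2 mod 705 = 589. x_2 = 589^2 mod 705 = 61. x_3 = 61^2 mod 705 = 196. x_4 = 196^2 mod 705 = 346. x_5 = 346^2 mod 705 = 571. Reached i = s−1 = 5 without hitting −1: 32 is a Miller–Rabin witness and 705 is composite.
Base 119: x_0 = 119^11 mod 705 = 404. x_0 is neither 1 nor 704, so continue squaring. x_1 = 404^2 mod 705 = 361. x_2 = 361^2 mod 705 = 601. x_3 = 601^2 mod 705 = 241. x_4 = 241^2 mod 705 = 271. x_5 = 271^2 mod 705 = 121. Reached i = s−1 = 5 without hitting −1: 119 is a Miller–Rabin witness and 705 is composite.
Base 550: x_0 = 550^11 mod 705 = 250. x_0 is neither 1 nor 704, so continue squaring. x_1 = 250^2 mod 705 = 460. x_2 = 460^2 mod 705 = 100. x_3 = 100^2 mod 705 = 130. x_4 = 130^2 mod 705 = 685. x_5 = 685^2 mod 705 = 400. Reached i = s−1 = 5 without hitting −1: 550 is a Miller–Rabin witness and 705 is composite.
The smallest witness among the given bases is 7.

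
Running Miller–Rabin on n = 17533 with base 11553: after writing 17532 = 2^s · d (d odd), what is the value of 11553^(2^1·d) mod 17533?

2401

n − 1 = 17532 = 2^2 · 4383, so s = 2 and d = 4383.
Repeated squaring mod 17533: 11553^1 ≡ 11553, 11553^2 ≡ 10613, 11553^4 ≡ 3777, 11553^8 ≡ 11400, 11553^16 ≡ 5404, 11553^32 ≡ 10771, 11553^64 ≡ 16113, 11553^128 ≡ 105, 11553^256 ≡ 11025, 11553^512 ≡ 11869, 11553^1024 ≡ 13039, 11553^2048 ≡ 15553, 11553^4096 ≡ 10541.
4383 = 4096 + 256 + 16 + 8 + 4 + 2 + 1, so 11553^4383 ≡ 10541·11025·5404·11400·3777·10613·11553 ≡ 17484 (mod 17533).
x_0 = 17484.
x_1 = 17484^2 mod 17533 = 2401.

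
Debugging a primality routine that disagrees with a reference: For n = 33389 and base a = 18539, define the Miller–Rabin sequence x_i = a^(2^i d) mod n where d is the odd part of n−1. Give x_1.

n − 1 = 33388 = 2^2 · 8347, so s = 2 and d = 8347.
Repeated squaring mod 33389: 18539^1 ≡ 18539, 18539^2 ≡ 21544, 18539^4 ≡ 3447, 18539^8 ≡ 28714, 18539^16 ≡ 19219, 18539^32 ≡ 20843, 18539^64 ≡ 6370, 18539^128 ≡ 9265, 18539^256 ≡ 30495, 18539^512 ≡ 27986, 18539^1024 ≡ 10423, 18539^2048 ≡ 24512, 18539^4096 ≡ 3089, 18539^8192 ≡ 26056.
8347 = 8192 + 128 + 16 + 8 + 2 + 1, so 18539^8347 ≡ 26056·9265·19219·28714·21544·18539 ≡ 25103 (mod 33389).
x_0 = 25103.
x_1 = 25103^2 mod 33389 = 10012.

10012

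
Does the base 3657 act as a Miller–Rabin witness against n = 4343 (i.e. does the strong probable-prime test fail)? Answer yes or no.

n − 1 = 4342 = 2^1 · 2171, so s = 1 and d = 2171.
x_0 = 3657^2171 mod 4343 = 1120.
x_0 ∉ {1, 4342} and s = 1, so 3657 is a Miller–Rabin witness and 4343 is composite.

yes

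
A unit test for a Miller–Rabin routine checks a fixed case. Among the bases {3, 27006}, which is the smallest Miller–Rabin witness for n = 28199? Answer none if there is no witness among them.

n − 1 = 28198 = 2^1 · 14099, so s = 1 and d = 14099.
Base 3: x_0 = 3^14099 mod 28199 = 18988. x_0 ∉ {1, 28198} and s = 1, so 3 is a Miller–Rabin witness and 28199 is composite.
Base 27006: x_0 = 27006^14099 mod 28199 = 9116. x_0 ∉ {1, 28198} and s = 1, so 27006 is a Miller–Rabin witness and 28199 is composite.
The smallest witness among the given bases is 3.

3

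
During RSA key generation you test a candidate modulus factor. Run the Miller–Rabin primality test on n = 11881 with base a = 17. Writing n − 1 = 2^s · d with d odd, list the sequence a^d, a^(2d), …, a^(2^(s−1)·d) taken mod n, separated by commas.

n − 1 = 11880 = 2^3 · 1485, so s = 3 and d = 1485.
x_0 = 17^1485 mod 11881 = 8578.
x_1 = 8578^2 mod 11881 = 3051.
x_2 = 3051^2 mod 11881 = 5778.

8578, 3051, 5778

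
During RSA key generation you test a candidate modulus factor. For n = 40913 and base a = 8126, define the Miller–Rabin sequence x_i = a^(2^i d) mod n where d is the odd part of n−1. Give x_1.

17324

n − 1 = 40912 = 2^4 · 2557, so s = 4 and d = 2557.
x_0 = 8126^2557 mod 40913 = 3781.
x_1 = 3781^2 mod 40913 = 17324.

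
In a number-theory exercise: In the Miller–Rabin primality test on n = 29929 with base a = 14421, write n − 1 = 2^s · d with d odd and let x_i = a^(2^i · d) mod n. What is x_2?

n − 1 = 29928 = 2^3 · 3741, so s = 3 and d = 3741.
x_0 = 14421^3741 mod 29929 = 29317.
x_1 = 29317^2 mod 29929 = 15396.
x_2 = 15396^2 mod 29929 = 29065.

29065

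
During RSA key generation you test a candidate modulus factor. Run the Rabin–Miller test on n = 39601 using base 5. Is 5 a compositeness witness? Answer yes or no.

n − 1 = 39600 = 2^4 · 2475, so s = 4 and d = 2475.
x_0 = 5^2475 mod 39601 = 29652.
x_0 is neither 1 nor 39600, so continue squaring.
x_1 = 29652^2 mod 39601 = 19702.
x_2 = 19702^2 mod 39601 = 39403.
x_3 = 39403^2 mod 39601 = 39204.
Reached i = s−1 = 3 without hitting −1: 5 is a Miller–Rabin witness and 39601 is composite.

yes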